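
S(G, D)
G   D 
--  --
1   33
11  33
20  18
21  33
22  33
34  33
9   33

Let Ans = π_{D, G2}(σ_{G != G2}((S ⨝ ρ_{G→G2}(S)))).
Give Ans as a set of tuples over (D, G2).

ρ[G→G2]: schema becomes (G2, D); tuples unchanged.
S ⋈ ρ_{G→G2}(S) (natural join on D): {(1, 33, 1), (1, 33, 11), (1, 33, 21), (1, 33, 22), (1, 33, 34), (1, 33, 9), (11, 33, 1), (11, 33, 11), (11, 33, 21), (11, 33, 22), (11, 33, 34), (11, 33, 9), (20, 18, 20), (21, 33, 1), (21, 33, 11), (21, 33, 21), (21, 33, 22), (21, 33, 34), (21, 33, 9), (22, 33, 1), (22, 33, 11), (22, 33, 21), (22, 33, 22), (22, 33, 34), (22, 33, 9), (34, 33, 1), (34, 33, 11), (34, 33, 21), (34, 33, 22), (34, 33, 34), (34, 33, 9), (9, 33, 1), (9, 33, 11), (9, 33, 21), (9, 33, 22), (9, 33, 34), (9, 33, 9)}
σ[G != G2]: keep tuples satisfying G != G2 → {(1, 33, 11), (1, 33, 21), (1, 33, 22), (1, 33, 34), (1, 33, 9), (11, 33, 1), (11, 33, 21), (11, 33, 22), (11, 33, 34), (11, 33, 9), (21, 33, 1), (21, 33, 11), (21, 33, 22), (21, 33, 34), (21, 33, 9), (22, 33, 1), (22, 33, 11), (22, 33, 21), (22, 33, 34), (22, 33, 9), (34, 33, 1), (34, 33, 11), (34, 33, 21), (34, 33, 22), (34, 33, 9), (9, 33, 1), (9, 33, 11), (9, 33, 21), (9, 33, 22), (9, 33, 34)}
π_{D, G2} gives {(33, 1), (33, 11), (33, 21), (33, 22), (33, 34), (33, 9)} (24 duplicate(s) eliminated).

{(33, 1), (33, 11), (33, 21), (33, 22), (33, 34), (33, 9)}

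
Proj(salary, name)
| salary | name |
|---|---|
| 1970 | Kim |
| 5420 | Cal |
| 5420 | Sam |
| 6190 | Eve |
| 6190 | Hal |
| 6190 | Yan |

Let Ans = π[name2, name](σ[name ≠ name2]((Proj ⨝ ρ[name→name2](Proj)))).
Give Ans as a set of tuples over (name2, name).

ρ[name→name2]: schema becomes (salary, name2); tuples unchanged.
Proj ⋈ ρ[name→name2](Proj) (natural join on salary): {(1970, Kim, Kim), (5420, Cal, Cal), (5420, Cal, Sam), (5420, Sam, Cal), (5420, Sam, Sam), (6190, Eve, Eve), (6190, Eve, Hal), (6190, Eve, Yan), (6190, Hal, Eve), (6190, Hal, Hal), (6190, Hal, Yan), (6190, Yan, Eve), (6190, Yan, Hal), (6190, Yan, Yan)}
Selection name ≠ name2: {(5420, Cal, Sam), (5420, Sam, Cal), (6190, Eve, Hal), (6190, Eve, Yan), (6190, Hal, Eve), (6190, Hal, Yan), (6190, Yan, Eve), (6190, Yan, Hal)}
Projecting to name2, name: {(Cal, Sam), (Eve, Hal), (Eve, Yan), (Hal, Eve), (Hal, Yan), (Sam, Cal), (Yan, Eve), (Yan, Hal)}

{(Cal, Sam), (Eve, Hal), (Eve, Yan), (Hal, Eve), (Hal, Yan), (Sam, Cal), (Yan, Eve), (Yan, Hal)}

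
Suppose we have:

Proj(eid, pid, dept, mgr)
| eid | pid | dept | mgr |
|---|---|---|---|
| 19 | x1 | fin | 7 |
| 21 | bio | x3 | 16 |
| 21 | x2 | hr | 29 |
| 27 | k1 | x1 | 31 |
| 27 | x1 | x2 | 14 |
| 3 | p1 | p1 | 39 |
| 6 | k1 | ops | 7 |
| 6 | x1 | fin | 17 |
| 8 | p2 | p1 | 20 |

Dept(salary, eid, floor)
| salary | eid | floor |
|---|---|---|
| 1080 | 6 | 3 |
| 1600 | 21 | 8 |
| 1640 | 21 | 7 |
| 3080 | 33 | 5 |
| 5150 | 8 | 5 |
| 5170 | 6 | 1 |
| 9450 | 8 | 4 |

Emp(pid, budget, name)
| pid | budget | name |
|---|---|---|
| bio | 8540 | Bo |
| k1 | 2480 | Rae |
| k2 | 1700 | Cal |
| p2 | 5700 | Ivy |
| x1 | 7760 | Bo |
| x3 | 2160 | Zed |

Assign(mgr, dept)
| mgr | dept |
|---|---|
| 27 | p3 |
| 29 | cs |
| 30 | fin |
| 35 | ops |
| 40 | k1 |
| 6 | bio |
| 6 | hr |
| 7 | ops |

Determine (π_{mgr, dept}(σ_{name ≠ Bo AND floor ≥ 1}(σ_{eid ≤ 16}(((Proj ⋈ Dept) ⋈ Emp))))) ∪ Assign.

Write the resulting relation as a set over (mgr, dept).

{(20, p1), (27, p3), (29, cs), (30, fin), (35, ops), (40, k1), (6, bio), (6, hr), (7, ops)}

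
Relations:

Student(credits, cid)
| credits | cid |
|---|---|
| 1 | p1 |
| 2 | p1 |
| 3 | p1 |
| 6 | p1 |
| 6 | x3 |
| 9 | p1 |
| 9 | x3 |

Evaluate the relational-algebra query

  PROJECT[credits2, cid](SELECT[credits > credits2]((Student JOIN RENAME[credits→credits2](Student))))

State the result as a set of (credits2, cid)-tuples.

{(1, p1), (2, p1), (3, p1), (6, p1), (6, x3)}

ρ[credits→credits2]: schema becomes (credits2, cid); tuples unchanged.
Student ⋈ RENAME[credits→credits2](Student) (natural join on cid): {(1, p1, 1), (1, p1, 2), (1, p1, 3), (1, p1, 6), (1, p1, 9), (2, p1, 1), (2, p1, 2), (2, p1, 3), (2, p1, 6), (2, p1, 9), (3, p1, 1), (3, p1, 2), (3, p1, 3), (3, p1, 6), (3, p1, 9), (6, p1, 1), (6, p1, 2), (6, p1, 3), (6, p1, 6), (6, p1, 9), (6, x3, 6), (6, x3, 9), (9, p1, 1), (9, p1, 2), (9, p1, 3), (9, p1, 6), (9, p1, 9), (9, x3, 6), (9, x3, 9)}
Apply σ_{credits > credits2}; surviving tuples: {(2, p1, 1), (3, p1, 1), (3, p1, 2), (6, p1, 1), (6, p1, 2), (6, p1, 3), (9, p1, 1), (9, p1, 2), (9, p1, 3), (9, p1, 6), (9, x3, 6)}
π[credits2, cid]: project onto (credits2, cid) (6 duplicate(s) eliminated) → {(1, p1), (2, p1), (3, p1), (6, p1), (6, x3)}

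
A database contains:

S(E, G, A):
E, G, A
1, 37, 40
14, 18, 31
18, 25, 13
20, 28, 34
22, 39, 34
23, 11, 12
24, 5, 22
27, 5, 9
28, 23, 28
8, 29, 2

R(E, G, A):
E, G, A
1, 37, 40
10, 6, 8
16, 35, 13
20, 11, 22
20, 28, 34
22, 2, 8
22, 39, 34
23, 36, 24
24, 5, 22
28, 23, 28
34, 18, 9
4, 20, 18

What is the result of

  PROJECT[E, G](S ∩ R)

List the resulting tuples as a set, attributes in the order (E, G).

Taking the intersection: {(1, 37, 40), (20, 28, 34), (22, 39, 34), (24, 5, 22), (28, 23, 28)}
π_{E, G} gives {(1, 37), (20, 28), (22, 39), (24, 5), (28, 23)}.

{(1, 37), (20, 28), (22, 39), (24, 5), (28, 23)}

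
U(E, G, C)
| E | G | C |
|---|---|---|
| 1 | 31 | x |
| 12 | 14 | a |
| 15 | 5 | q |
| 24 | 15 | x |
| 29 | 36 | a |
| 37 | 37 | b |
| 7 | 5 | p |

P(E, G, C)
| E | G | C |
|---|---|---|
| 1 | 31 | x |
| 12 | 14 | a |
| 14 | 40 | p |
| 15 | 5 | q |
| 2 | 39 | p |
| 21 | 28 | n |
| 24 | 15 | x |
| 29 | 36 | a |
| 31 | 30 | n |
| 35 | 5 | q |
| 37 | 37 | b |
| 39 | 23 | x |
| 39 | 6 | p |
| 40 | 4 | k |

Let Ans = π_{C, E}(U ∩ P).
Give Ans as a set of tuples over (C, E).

{(a, 12), (a, 29), (b, 37), (q, 15), (x, 1), (x, 24)}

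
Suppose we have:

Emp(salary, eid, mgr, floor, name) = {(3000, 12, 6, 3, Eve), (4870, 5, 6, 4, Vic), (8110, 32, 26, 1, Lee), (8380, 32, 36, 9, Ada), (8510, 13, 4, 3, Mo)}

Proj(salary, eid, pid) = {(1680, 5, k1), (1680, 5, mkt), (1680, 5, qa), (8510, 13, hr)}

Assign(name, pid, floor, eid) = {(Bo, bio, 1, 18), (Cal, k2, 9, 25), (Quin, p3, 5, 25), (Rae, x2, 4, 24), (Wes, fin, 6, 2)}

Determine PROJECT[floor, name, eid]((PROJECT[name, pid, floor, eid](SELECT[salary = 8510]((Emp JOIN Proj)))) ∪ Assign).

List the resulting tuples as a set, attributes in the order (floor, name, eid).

{(1, Bo, 18), (3, Mo, 13), (4, Rae, 24), (5, Quin, 25), (6, Wes, 2), (9, Cal, 25)}

Natural join on salary, eid: {(8510, 13, 4, 3, Mo, hr)}
Selection salary = 8510: {(8510, 13, 4, 3, Mo, hr)}
π[name, pid, floor, eid]: project onto (name, pid, floor, eid) → {(Mo, hr, 3, 13)}
Union: {(Mo, hr, 3, 13)} with {(Bo, bio, 1, 18), (Cal, k2, 9, 25), (Quin, p3, 5, 25), (Rae, x2, 4, 24), (Wes, fin, 6, 2)} → {(Bo, bio, 1, 18), (Cal, k2, 9, 25), (Mo, hr, 3, 13), (Quin, p3, 5, 25), (Rae, x2, 4, 24), (Wes, fin, 6, 2)}
π[floor, name, eid]: project onto (floor, name, eid) → {(1, Bo, 18), (3, Mo, 13), (4, Rae, 24), (5, Quin, 25), (6, Wes, 2), (9, Cal, 25)}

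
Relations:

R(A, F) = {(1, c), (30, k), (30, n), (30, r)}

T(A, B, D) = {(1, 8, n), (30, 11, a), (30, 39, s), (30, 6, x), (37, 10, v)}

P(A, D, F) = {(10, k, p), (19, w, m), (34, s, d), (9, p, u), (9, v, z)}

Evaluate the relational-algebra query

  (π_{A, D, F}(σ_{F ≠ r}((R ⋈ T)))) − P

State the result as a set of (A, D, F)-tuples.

R ⋈ T (natural join on A): {(1, c, 8, n), (30, k, 11, a), (30, k, 39, s), (30, k, 6, x), (30, n, 11, a), (30, n, 39, s), (30, n, 6, x), (30, r, 11, a), (30, r, 39, s), (30, r, 6, x)}
Selection F ≠ r: {(1, c, 8, n), (30, k, 11, a), (30, k, 39, s), (30, k, 6, x), (30, n, 11, a), (30, n, 39, s), (30, n, 6, x)}
Projecting to A, D, F: {(1, n, c), (30, a, k), (30, a, n), (30, s, k), (30, s, n), (30, x, k), (30, x, n)}
Set difference of the two operands is {(1, n, c), (30, a, k), (30, a, n), (30, s, k), (30, s, n), (30, x, k), (30, x, n)}.

{(1, n, c), (30, a, k), (30, a, n), (30, s, k), (30, s, n), (30, x, k), (30, x, n)}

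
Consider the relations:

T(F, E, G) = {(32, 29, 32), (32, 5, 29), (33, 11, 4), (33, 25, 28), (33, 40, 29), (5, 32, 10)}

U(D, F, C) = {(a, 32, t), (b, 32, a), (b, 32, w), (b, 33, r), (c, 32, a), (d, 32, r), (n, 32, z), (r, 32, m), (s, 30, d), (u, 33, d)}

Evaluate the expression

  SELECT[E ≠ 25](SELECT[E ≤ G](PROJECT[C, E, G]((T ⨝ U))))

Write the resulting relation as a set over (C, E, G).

T ⋈ U (natural join on F): {(32, 29, 32, a, t), (32, 29, 32, b, a), (32, 29, 32, b, w), (32, 29, 32, c, a), (32, 29, 32, d, r), (32, 29, 32, n, z), (32, 29, 32, r, m), (32, 5, 29, a, t), (32, 5, 29, b, a), (32, 5, 29, b, w), (32, 5, 29, c, a), (32, 5, 29, d, r), (32, 5, 29, n, z), (32, 5, 29, r, m), (33, 11, 4, b, r), (33, 11, 4, u, d), (33, 25, 28, b, r), (33, 25, 28, u, d), (33, 40, 29, b, r), (33, 40, 29, u, d)}
π_{C, E, G} gives {(a, 29, 32), (a, 5, 29), (d, 11, 4), (d, 25, 28), (d, 40, 29), (m, 29, 32), (m, 5, 29), (r, 11, 4), (r, 25, 28), (r, 29, 32), (r, 40, 29), (r, 5, 29), (t, 29, 32), (t, 5, 29), (w, 29, 32), (w, 5, 29), (z, 29, 32), (z, 5, 29)} (2 duplicate(s) eliminated).
Filtering on E ≤ G leaves {(a, 29, 32), (a, 5, 29), (d, 25, 28), (m, 29, 32), (m, 5, 29), (r, 25, 28), (r, 29, 32), (r, 5, 29), (t, 29, 32), (t, 5, 29), (w, 29, 32), (w, 5, 29), (z, 29, 32), (z, 5, 29)}.
Filtering on E ≠ 25 leaves {(a, 29, 32), (a, 5, 29), (m, 29, 32), (m, 5, 29), (r, 29, 32), (r, 5, 29), (t, 29, 32), (t, 5, 29), (w, 29, 32), (w, 5, 29), (z, 29, 32), (z, 5, 29)}.

{(a, 29, 32), (a, 5, 29), (m, 29, 32), (m, 5, 29), (r, 29, 32), (r, 5, 29), (t, 29, 32), (t, 5, 29), (w, 29, 32), (w, 5, 29), (z, 29, 32), (z, 5, 29)}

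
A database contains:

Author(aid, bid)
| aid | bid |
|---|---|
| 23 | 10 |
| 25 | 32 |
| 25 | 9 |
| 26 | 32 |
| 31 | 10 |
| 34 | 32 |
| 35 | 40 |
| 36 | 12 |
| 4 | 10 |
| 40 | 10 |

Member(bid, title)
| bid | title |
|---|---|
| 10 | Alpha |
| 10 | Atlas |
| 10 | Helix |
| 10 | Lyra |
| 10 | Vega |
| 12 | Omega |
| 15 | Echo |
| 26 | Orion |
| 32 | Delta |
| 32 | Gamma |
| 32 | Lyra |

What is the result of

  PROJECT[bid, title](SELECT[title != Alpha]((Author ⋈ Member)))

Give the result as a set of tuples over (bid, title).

{(10, Atlas), (10, Helix), (10, Lyra), (10, Vega), (12, Omega), (32, Delta), (32, Gamma), (32, Lyra)}

Natural join on bid: {(23, 10, Alpha), (23, 10, Atlas), (23, 10, Helix), (23, 10, Lyra), (23, 10, Vega), (25, 32, Delta), (25, 32, Gamma), (25, 32, Lyra), (26, 32, Delta), (26, 32, Gamma), (26, 32, Lyra), (31, 10, Alpha), (31, 10, Atlas), (31, 10, Helix), (31, 10, Lyra), (31, 10, Vega), (34, 32, Delta), (34, 32, Gamma), (34, 32, Lyra), (36, 12, Omega), (4, 10, Alpha), (4, 10, Atlas), (4, 10, Helix), (4, 10, Lyra), (4, 10, Vega), (40, 10, Alpha), (40, 10, Atlas), (40, 10, Helix), (40, 10, Lyra), (40, 10, Vega)}
Filtering on title != Alpha leaves {(23, 10, Atlas), (23, 10, Helix), (23, 10, Lyra), (23, 10, Vega), (25, 32, Delta), (25, 32, Gamma), (25, 32, Lyra), (26, 32, Delta), (26, 32, Gamma), (26, 32, Lyra), (31, 10, Atlas), (31, 10, Helix), (31, 10, Lyra), (31, 10, Vega), (34, 32, Delta), (34, 32, Gamma), (34, 32, Lyra), (36, 12, Omega), (4, 10, Atlas), (4, 10, Helix), (4, 10, Lyra), (4, 10, Vega), (40, 10, Atlas), (40, 10, Helix), (40, 10, Lyra), (40, 10, Vega)}.
Keep only column(s) bid, title (18 duplicate(s) eliminated): {(10, Atlas), (10, Helix), (10, Lyra), (10, Vega), (12, Omega), (32, Delta), (32, Gamma), (32, Lyra)}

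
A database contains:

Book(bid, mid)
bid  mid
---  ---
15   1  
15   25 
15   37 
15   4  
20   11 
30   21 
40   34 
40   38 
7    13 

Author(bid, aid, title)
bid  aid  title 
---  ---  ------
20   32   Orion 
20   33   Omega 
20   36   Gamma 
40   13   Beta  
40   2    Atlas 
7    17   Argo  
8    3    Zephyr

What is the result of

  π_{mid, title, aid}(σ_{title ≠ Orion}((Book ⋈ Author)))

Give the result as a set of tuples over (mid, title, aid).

{(11, Gamma, 36), (11, Omega, 33), (13, Argo, 17), (34, Atlas, 2), (34, Beta, 13), (38, Atlas, 2), (38, Beta, 13)}

Book ⋈ Author (natural join on bid): {(20, 11, 32, Orion), (20, 11, 33, Omega), (20, 11, 36, Gamma), (40, 34, 13, Beta), (40, 34, 2, Atlas), (40, 38, 13, Beta), (40, 38, 2, Atlas), (7, 13, 17, Argo)}
Apply σ_{title ≠ Orion}; surviving tuples: {(20, 11, 33, Omega), (20, 11, 36, Gamma), (40, 34, 13, Beta), (40, 34, 2, Atlas), (40, 38, 13, Beta), (40, 38, 2, Atlas), (7, 13, 17, Argo)}
Projecting to mid, title, aid: {(11, Gamma, 36), (11, Omega, 33), (13, Argo, 17), (34, Atlas, 2), (34, Beta, 13), (38, Atlas, 2), (38, Beta, 13)}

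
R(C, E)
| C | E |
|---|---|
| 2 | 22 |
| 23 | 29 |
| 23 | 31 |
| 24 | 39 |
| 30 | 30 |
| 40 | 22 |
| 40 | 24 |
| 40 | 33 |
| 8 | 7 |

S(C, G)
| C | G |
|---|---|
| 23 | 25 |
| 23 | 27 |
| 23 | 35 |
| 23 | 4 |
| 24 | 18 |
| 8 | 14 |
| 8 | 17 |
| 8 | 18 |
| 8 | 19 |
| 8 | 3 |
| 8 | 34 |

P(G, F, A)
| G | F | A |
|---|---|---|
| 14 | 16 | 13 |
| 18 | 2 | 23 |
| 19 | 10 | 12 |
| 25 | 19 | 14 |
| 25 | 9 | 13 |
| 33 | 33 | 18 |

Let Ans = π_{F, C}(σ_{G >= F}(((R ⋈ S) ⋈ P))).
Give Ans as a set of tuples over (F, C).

{(10, 8), (19, 23), (2, 24), (2, 8), (9, 23)}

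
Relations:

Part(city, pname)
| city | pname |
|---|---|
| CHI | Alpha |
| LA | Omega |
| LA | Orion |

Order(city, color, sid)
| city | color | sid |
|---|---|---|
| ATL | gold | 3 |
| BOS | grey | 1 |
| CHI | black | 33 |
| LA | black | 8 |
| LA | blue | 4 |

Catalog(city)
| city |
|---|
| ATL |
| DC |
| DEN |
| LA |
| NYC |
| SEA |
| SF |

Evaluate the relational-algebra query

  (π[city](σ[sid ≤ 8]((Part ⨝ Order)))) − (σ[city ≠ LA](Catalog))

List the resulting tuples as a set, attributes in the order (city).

{LA}

Joining Part and Order on city yields {(CHI, Alpha, black, 33), (LA, Omega, black, 8), (LA, Omega, blue, 4), (LA, Orion, black, 8), (LA, Orion, blue, 4)}.
σ[sid ≤ 8]: keep tuples satisfying sid ≤ 8 → {(LA, Omega, black, 8), (LA, Omega, blue, 4), (LA, Orion, black, 8), (LA, Orion, blue, 4)}
Keep only column(s) city (3 duplicate(s) eliminated): {LA}
σ[city ≠ LA]: keep tuples satisfying city ≠ LA → {ATL, DC, DEN, NYC, SEA, SF}
Set difference of the two operands is {LA}.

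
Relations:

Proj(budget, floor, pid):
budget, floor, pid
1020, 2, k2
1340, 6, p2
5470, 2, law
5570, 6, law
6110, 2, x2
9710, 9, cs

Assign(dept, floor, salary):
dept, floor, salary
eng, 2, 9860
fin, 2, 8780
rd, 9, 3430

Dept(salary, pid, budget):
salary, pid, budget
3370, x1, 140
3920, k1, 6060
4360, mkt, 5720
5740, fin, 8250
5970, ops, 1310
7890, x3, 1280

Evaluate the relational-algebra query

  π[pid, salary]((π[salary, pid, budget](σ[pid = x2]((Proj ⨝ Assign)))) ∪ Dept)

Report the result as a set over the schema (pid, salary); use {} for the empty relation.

{(fin, 5740), (k1, 3920), (mkt, 4360), (ops, 5970), (x1, 3370), (x2, 8780), (x2, 9860), (x3, 7890)}

Proj ⋈ Assign (natural join on floor): {(1020, 2, k2, eng, 9860), (1020, 2, k2, fin, 8780), (5470, 2, law, eng, 9860), (5470, 2, law, fin, 8780), (6110, 2, x2, eng, 9860), (6110, 2, x2, fin, 8780), (9710, 9, cs, rd, 3430)}
Selection pid = x2: {(6110, 2, x2, eng, 9860), (6110, 2, x2, fin, 8780)}
Projecting to salary, pid, budget: {(8780, x2, 6110), (9860, x2, 6110)}
Set union of the two operands is {(3370, x1, 140), (3920, k1, 6060), (4360, mkt, 5720), (5740, fin, 8250), (5970, ops, 1310), (7890, x3, 1280), (8780, x2, 6110), (9860, x2, 6110)}.
Projecting to pid, salary: {(fin, 5740), (k1, 3920), (mkt, 4360), (ops, 5970), (x1, 3370), (x2, 8780), (x2, 9860), (x3, 7890)}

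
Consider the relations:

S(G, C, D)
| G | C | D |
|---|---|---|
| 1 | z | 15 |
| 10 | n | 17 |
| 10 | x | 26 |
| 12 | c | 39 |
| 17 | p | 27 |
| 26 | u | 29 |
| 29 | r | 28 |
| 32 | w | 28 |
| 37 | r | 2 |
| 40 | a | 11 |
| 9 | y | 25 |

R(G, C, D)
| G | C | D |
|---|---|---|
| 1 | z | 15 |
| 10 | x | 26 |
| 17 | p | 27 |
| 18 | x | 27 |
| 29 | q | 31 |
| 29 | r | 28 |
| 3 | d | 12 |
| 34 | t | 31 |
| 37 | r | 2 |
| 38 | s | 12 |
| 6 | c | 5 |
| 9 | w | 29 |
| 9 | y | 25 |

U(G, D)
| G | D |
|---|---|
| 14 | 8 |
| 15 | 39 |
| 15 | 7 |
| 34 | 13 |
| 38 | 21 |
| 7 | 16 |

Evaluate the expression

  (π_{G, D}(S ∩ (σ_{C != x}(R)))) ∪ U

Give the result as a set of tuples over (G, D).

Apply σ_{C != x}; surviving tuples: {(1, z, 15), (17, p, 27), (29, q, 31), (29, r, 28), (3, d, 12), (34, t, 31), (37, r, 2), (38, s, 12), (6, c, 5), (9, w, 29), (9, y, 25)}
Set intersection of the two operands is {(1, z, 15), (17, p, 27), (29, r, 28), (37, r, 2), (9, y, 25)}.
π_{G, D} gives {(1, 15), (17, 27), (29, 28), (37, 2), (9, 25)}.
Set union of the two operands is {(1, 15), (14, 8), (15, 39), (15, 7), (17, 27), (29, 28), (34, 13), (37, 2), (38, 21), (7, 16), (9, 25)}.

{(1, 15), (14, 8), (15, 39), (15, 7), (17, 27), (29, 28), (34, 13), (37, 2), (38, 21), (7, 16), (9, 25)}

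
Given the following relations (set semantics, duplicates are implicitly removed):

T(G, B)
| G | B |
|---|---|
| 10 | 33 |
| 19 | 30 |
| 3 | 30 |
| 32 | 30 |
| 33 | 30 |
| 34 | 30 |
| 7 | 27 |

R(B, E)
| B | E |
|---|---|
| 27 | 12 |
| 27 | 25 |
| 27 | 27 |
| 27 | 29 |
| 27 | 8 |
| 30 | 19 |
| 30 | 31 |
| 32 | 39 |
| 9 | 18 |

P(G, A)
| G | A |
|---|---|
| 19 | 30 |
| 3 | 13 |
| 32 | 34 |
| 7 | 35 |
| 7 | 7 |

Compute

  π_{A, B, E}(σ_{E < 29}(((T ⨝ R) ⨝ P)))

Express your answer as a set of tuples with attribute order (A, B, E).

{(13, 30, 19), (30, 30, 19), (34, 30, 19), (35, 27, 12), (35, 27, 25), (35, 27, 27), (35, 27, 8), (7, 27, 12), (7, 27, 25), (7, 27, 27), (7, 27, 8)}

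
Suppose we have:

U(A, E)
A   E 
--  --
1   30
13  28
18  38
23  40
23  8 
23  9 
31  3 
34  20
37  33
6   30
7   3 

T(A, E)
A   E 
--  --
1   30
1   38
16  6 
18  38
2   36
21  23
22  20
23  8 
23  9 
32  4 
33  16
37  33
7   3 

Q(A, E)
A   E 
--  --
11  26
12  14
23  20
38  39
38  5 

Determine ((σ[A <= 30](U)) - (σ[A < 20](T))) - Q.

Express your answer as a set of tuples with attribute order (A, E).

Filtering on A <= 30 leaves {(1, 30), (13, 28), (18, 38), (23, 40), (23, 8), (23, 9), (6, 30), (7, 3)}.
Filtering on A < 20 leaves {(1, 30), (1, 38), (16, 6), (18, 38), (2, 36), (7, 3)}.
Taking the difference: {(13, 28), (23, 40), (23, 8), (23, 9), (6, 30)}
Taking the difference: {(13, 28), (23, 40), (23, 8), (23, 9), (6, 30)}

{(13, 28), (23, 40), (23, 8), (23, 9), (6, 30)}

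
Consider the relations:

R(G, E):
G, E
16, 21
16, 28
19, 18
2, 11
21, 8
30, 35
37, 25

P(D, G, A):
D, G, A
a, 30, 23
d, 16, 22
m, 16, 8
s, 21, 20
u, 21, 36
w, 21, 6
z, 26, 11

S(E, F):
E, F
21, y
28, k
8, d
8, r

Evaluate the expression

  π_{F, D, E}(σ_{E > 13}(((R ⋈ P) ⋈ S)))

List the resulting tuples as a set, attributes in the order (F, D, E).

Joining R and P on G yields {(16, 21, d, 22), (16, 21, m, 8), (16, 28, d, 22), (16, 28, m, 8), (21, 8, s, 20), (21, 8, u, 36), (21, 8, w, 6), (30, 35, a, 23)}.
Joining (R ⋈ P) and S on E yields {(16, 21, d, 22, y), (16, 21, m, 8, y), (16, 28, d, 22, k), (16, 28, m, 8, k), (21, 8, s, 20, d), (21, 8, s, 20, r), (21, 8, u, 36, d), (21, 8, u, 36, r), (21, 8, w, 6, d), (21, 8, w, 6, r)}.
Filtering on E > 13 leaves {(16, 21, d, 22, y), (16, 21, m, 8, y), (16, 28, d, 22, k), (16, 28, m, 8, k)}.
π[F, D, E]: project onto (F, D, E) → {(k, d, 28), (k, m, 28), (y, d, 21), (y, m, 21)}

{(k, d, 28), (k, m, 28), (y, d, 21), (y, m, 21)}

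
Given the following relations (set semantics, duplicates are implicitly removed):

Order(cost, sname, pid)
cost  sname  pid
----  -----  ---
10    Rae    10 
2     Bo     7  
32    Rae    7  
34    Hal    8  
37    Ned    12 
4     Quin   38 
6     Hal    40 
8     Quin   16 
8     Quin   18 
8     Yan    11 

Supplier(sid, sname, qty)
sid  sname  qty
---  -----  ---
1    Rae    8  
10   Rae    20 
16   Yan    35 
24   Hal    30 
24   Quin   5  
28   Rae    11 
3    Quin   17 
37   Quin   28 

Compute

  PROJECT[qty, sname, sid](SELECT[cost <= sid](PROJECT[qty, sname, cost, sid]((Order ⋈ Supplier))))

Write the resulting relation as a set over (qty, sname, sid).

{(11, Rae, 28), (20, Rae, 10), (28, Quin, 37), (30, Hal, 24), (35, Yan, 16), (5, Quin, 24)}

Order ⋈ Supplier (natural join on sname): {(10, Rae, 10, 1, 8), (10, Rae, 10, 10, 20), (10, Rae, 10, 28, 11), (32, Rae, 7, 1, 8), (32, Rae, 7, 10, 20), (32, Rae, 7, 28, 11), (34, Hal, 8, 24, 30), (4, Quin, 38, 24, 5), (4, Quin, 38, 3, 17), (4, Quin, 38, 37, 28), (6, Hal, 40, 24, 30), (8, Quin, 16, 24, 5), (8, Quin, 16, 3, 17), (8, Quin, 16, 37, 28), (8, Quin, 18, 24, 5), (8, Quin, 18, 3, 17), (8, Quin, 18, 37, 28), (8, Yan, 11, 16, 35)}
π[qty, sname, cost, sid]: project onto (qty, sname, cost, sid) (3 duplicate(s) eliminated) → {(11, Rae, 10, 28), (11, Rae, 32, 28), (17, Quin, 4, 3), (17, Quin, 8, 3), (20, Rae, 10, 10), (20, Rae, 32, 10), (28, Quin, 4, 37), (28, Quin, 8, 37), (30, Hal, 34, 24), (30, Hal, 6, 24), (35, Yan, 8, 16), (5, Quin, 4, 24), (5, Quin, 8, 24), (8, Rae, 10, 1), (8, Rae, 32, 1)}
σ[cost <= sid]: keep tuples satisfying cost <= sid → {(11, Rae, 10, 28), (20, Rae, 10, 10), (28, Quin, 4, 37), (28, Quin, 8, 37), (30, Hal, 6, 24), (35, Yan, 8, 16), (5, Quin, 4, 24), (5, Quin, 8, 24)}
π[qty, sname, sid]: project onto (qty, sname, sid) (2 duplicate(s) eliminated) → {(11, Rae, 28), (20, Rae, 10), (28, Quin, 37), (30, Hal, 24), (35, Yan, 16), (5, Quin, 24)}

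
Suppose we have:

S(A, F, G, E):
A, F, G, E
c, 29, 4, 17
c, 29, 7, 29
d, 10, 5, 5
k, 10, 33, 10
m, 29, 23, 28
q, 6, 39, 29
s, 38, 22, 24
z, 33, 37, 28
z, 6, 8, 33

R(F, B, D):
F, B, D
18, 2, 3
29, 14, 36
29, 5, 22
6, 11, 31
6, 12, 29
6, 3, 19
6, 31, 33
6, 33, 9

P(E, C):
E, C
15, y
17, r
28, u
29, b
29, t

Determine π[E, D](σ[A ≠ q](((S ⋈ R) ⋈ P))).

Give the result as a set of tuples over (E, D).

Natural join on F: {(c, 29, 4, 17, 14, 36), (c, 29, 4, 17, 5, 22), (c, 29, 7, 29, 14, 36), (c, 29, 7, 29, 5, 22), (m, 29, 23, 28, 14, 36), (m, 29, 23, 28, 5, 22), (q, 6, 39, 29, 11, 31), (q, 6, 39, 29, 12, 29), (q, 6, 39, 29, 3, 19), (q, 6, 39, 29, 31, 33), (q, 6, 39, 29, 33, 9), (z, 6, 8, 33, 11, 31), (z, 6, 8, 33, 12, 29), (z, 6, 8, 33, 3, 19), (z, 6, 8, 33, 31, 33), (z, 6, 8, 33, 33, 9)}
Natural join on E: {(c, 29, 4, 17, 14, 36, r), (c, 29, 4, 17, 5, 22, r), (c, 29, 7, 29, 14, 36, b), (c, 29, 7, 29, 14, 36, t), (c, 29, 7, 29, 5, 22, b), (c, 29, 7, 29, 5, 22, t), (m, 29, 23, 28, 14, 36, u), (m, 29, 23, 28, 5, 22, u), (q, 6, 39, 29, 11, 31, b), (q, 6, 39, 29, 11, 31, t), (q, 6, 39, 29, 12, 29, b), (q, 6, 39, 29, 12, 29, t), (q, 6, 39, 29, 3, 19, b), (q, 6, 39, 29, 3, 19, t), (q, 6, 39, 29, 31, 33, b), (q, 6, 39, 29, 31, 33, t), (q, 6, 39, 29, 33, 9, b), (q, 6, 39, 29, 33, 9, t)}
Apply σ_{A ≠ q}; surviving tuples: {(c, 29, 4, 17, 14, 36, r), (c, 29, 4, 17, 5, 22, r), (c, 29, 7, 29, 14, 36, b), (c, 29, 7, 29, 14, 36, t), (c, 29, 7, 29, 5, 22, b), (c, 29, 7, 29, 5, 22, t), (m, 29, 23, 28, 14, 36, u), (m, 29, 23, 28, 5, 22, u)}
π_{E, D} gives {(17, 22), (17, 36), (28, 22), (28, 36), (29, 22), (29, 36)} (2 duplicate(s) eliminated).

{(17, 22), (17, 36), (28, 22), (28, 36), (29, 22), (29, 36)}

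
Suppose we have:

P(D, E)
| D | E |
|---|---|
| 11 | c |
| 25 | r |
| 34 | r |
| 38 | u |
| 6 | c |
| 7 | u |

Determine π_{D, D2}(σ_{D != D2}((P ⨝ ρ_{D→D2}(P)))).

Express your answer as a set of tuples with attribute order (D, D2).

{(11, 6), (25, 34), (34, 25), (38, 7), (6, 11), (7, 38)}

ρ[D→D2]: schema becomes (D2, E); tuples unchanged.
Natural join on E: {(11, c, 11), (11, c, 6), (25, r, 25), (25, r, 34), (34, r, 25), (34, r, 34), (38, u, 38), (38, u, 7), (6, c, 11), (6, c, 6), (7, u, 38), (7, u, 7)}
Apply σ_{D != D2}; surviving tuples: {(11, c, 6), (25, r, 34), (34, r, 25), (38, u, 7), (6, c, 11), (7, u, 38)}
Projecting to D, D2: {(11, 6), (25, 34), (34, 25), (38, 7), (6, 11), (7, 38)}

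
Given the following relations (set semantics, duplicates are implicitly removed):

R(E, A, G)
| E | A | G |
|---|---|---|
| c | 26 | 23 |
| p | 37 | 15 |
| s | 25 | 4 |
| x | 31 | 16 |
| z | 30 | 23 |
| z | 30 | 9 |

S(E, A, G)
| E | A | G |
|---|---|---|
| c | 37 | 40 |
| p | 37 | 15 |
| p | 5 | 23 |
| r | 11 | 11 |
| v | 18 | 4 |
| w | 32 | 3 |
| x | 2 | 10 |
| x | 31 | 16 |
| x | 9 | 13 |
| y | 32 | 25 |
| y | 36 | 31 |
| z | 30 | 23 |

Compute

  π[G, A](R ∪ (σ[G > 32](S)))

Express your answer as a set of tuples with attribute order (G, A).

σ[G > 32]: keep tuples satisfying G > 32 → {(c, 37, 40)}
Set union of the two operands is {(c, 26, 23), (c, 37, 40), (p, 37, 15), (s, 25, 4), (x, 31, 16), (z, 30, 23), (z, 30, 9)}.
Keep only column(s) G, A: {(15, 37), (16, 31), (23, 26), (23, 30), (4, 25), (40, 37), (9, 30)}

{(15, 37), (16, 31), (23, 26), (23, 30), (4, 25), (40, 37), (9, 30)}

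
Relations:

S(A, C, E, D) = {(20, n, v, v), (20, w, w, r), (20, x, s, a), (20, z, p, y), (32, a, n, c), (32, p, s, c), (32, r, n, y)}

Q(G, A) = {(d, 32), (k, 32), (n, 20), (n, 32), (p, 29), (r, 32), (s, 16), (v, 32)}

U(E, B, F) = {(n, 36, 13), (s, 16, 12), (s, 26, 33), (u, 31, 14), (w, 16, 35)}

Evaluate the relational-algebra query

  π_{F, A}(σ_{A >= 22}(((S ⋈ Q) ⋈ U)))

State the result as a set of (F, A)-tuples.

{(12, 32), (13, 32), (33, 32)}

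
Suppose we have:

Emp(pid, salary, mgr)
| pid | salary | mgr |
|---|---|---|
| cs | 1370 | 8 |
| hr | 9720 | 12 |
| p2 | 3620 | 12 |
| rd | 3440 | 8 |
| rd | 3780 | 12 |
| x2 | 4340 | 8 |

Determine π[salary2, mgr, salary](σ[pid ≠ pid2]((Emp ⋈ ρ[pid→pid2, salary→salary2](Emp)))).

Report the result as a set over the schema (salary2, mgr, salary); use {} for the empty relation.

ρ[pid→pid2, salary→salary2]: schema becomes (pid2, salary2, mgr); tuples unchanged.
Emp ⋈ ρ[pid→pid2, salary→salary2](Emp) (natural join on mgr): {(cs, 1370, 8, cs, 1370), (cs, 1370, 8, rd, 3440), (cs, 1370, 8, x2, 4340), (hr, 9720, 12, hr, 9720), (hr, 9720, 12, p2, 3620), (hr, 9720, 12, rd, 3780), (p2, 3620, 12, hr, 9720), (p2, 3620, 12, p2, 3620), (p2, 3620, 12, rd, 3780), (rd, 3440, 8, cs, 1370), (rd, 3440, 8, rd, 3440), (rd, 3440, 8, x2, 4340), (rd, 3780, 12, hr, 9720), (rd, 3780, 12, p2, 3620), (rd, 3780, 12, rd, 3780), (x2, 4340, 8, cs, 1370), (x2, 4340, 8, rd, 3440), (x2, 4340, 8, x2, 4340)}
σ[pid ≠ pid2]: keep tuples satisfying pid ≠ pid2 → {(cs, 1370, 8, rd, 3440), (cs, 1370, 8, x2, 4340), (hr, 9720, 12, p2, 3620), (hr, 9720, 12, rd, 3780), (p2, 3620, 12, hr, 9720), (p2, 3620, 12, rd, 3780), (rd, 3440, 8, cs, 1370), (rd, 3440, 8, x2, 4340), (rd, 3780, 12, hr, 9720), (rd, 3780, 12, p2, 3620), (x2, 4340, 8, cs, 1370), (x2, 4340, 8, rd, 3440)}
π[salary2, mgr, salary]: project onto (salary2, mgr, salary) → {(1370, 8, 3440), (1370, 8, 4340), (3440, 8, 1370), (3440, 8, 4340), (3620, 12, 3780), (3620, 12, 9720), (3780, 12, 3620), (3780, 12, 9720), (4340, 8, 1370), (4340, 8, 3440), (9720, 12, 3620), (9720, 12, 3780)}

{(1370, 8, 3440), (1370, 8, 4340), (3440, 8, 1370), (3440, 8, 4340), (3620, 12, 3780), (3620, 12, 9720), (3780, 12, 3620), (3780, 12, 9720), (4340, 8, 1370), (4340, 8, 3440), (9720, 12, 3620), (9720, 12, 3780)}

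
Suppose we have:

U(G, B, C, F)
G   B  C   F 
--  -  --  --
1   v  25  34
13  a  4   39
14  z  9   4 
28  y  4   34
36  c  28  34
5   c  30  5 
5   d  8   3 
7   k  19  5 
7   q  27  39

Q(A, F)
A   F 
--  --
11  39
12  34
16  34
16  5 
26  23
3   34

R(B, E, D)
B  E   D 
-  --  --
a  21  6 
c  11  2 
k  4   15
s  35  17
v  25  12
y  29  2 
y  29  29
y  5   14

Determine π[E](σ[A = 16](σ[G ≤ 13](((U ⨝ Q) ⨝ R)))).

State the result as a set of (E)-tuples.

Joining U and Q on F yields {(1, v, 25, 34, 12), (1, v, 25, 34, 16), (1, v, 25, 34, 3), (13, a, 4, 39, 11), (28, y, 4, 34, 12), (28, y, 4, 34, 16), (28, y, 4, 34, 3), (36, c, 28, 34, 12), (36, c, 28, 34, 16), (36, c, 28, 34, 3), (5, c, 30, 5, 16), (7, k, 19, 5, 16), (7, q, 27, 39, 11)}.
Joining (U ⨝ Q) and R on B yields {(1, v, 25, 34, 12, 25, 12), (1, v, 25, 34, 16, 25, 12), (1, v, 25, 34, 3, 25, 12), (13, a, 4, 39, 11, 21, 6), (28, y, 4, 34, 12, 29, 2), (28, y, 4, 34, 12, 29, 29), (28, y, 4, 34, 12, 5, 14), (28, y, 4, 34, 16, 29, 2), (28, y, 4, 34, 16, 29, 29), (28, y, 4, 34, 16, 5, 14), (28, y, 4, 34, 3, 29, 2), (28, y, 4, 34, 3, 29, 29), (28, y, 4, 34, 3, 5, 14), (36, c, 28, 34, 12, 11, 2), (36, c, 28, 34, 16, 11, 2), (36, c, 28, 34, 3, 11, 2), (5, c, 30, 5, 16, 11, 2), (7, k, 19, 5, 16, 4, 15)}.
Selection G ≤ 13: {(1, v, 25, 34, 12, 25, 12), (1, v, 25, 34, 16, 25, 12), (1, v, 25, 34, 3, 25, 12), (13, a, 4, 39, 11, 21, 6), (5, c, 30, 5, 16, 11, 2), (7, k, 19, 5, 16, 4, 15)}
Selection A = 16: {(1, v, 25, 34, 16, 25, 12), (5, c, 30, 5, 16, 11, 2), (7, k, 19, 5, 16, 4, 15)}
Projecting to E: {11, 25, 4}

{11, 25, 4}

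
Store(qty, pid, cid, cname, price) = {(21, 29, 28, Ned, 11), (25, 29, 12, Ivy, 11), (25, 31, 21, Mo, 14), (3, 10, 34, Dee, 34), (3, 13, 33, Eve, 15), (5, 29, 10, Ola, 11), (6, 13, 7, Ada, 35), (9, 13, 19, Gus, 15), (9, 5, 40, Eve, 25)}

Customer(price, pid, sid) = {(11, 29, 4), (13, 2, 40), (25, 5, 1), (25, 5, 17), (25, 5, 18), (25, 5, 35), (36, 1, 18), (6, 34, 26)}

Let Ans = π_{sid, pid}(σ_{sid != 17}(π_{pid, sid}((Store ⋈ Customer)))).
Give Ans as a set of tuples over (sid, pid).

Natural join on pid, price: {(21, 29, 28, Ned, 11, 4), (25, 29, 12, Ivy, 11, 4), (5, 29, 10, Ola, 11, 4), (9, 5, 40, Eve, 25, 1), (9, 5, 40, Eve, 25, 17), (9, 5, 40, Eve, 25, 18), (9, 5, 40, Eve, 25, 35)}
π[pid, sid]: project onto (pid, sid) (2 duplicate(s) eliminated) → {(29, 4), (5, 1), (5, 17), (5, 18), (5, 35)}
Selection sid != 17: {(29, 4), (5, 1), (5, 18), (5, 35)}
π[sid, pid]: project onto (sid, pid) → {(1, 5), (18, 5), (35, 5), (4, 29)}

{(1, 5), (18, 5), (35, 5), (4, 29)}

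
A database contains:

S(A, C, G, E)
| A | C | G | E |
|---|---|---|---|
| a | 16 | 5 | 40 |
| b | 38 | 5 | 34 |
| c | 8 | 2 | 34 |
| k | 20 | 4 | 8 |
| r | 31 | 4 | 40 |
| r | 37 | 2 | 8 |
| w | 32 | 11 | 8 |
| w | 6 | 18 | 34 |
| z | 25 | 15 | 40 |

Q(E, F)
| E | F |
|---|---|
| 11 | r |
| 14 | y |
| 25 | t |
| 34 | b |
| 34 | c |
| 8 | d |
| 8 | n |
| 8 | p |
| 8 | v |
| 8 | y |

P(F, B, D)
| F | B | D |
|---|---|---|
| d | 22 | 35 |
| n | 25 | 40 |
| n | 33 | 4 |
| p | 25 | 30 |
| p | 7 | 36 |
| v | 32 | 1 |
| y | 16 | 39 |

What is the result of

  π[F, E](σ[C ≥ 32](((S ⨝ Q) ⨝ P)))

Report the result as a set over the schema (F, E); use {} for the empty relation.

{(d, 8), (n, 8), (p, 8), (v, 8), (y, 8)}

Natural join on E: {(b, 38, 5, 34, b), (b, 38, 5, 34, c), (c, 8, 2, 34, b), (c, 8, 2, 34, c), (k, 20, 4, 8, d), (k, 20, 4, 8, n), (k, 20, 4, 8, p), (k, 20, 4, 8, v), (k, 20, 4, 8, y), (r, 37, 2, 8, d), (r, 37, 2, 8, n), (r, 37, 2, 8, p), (r, 37, 2, 8, v), (r, 37, 2, 8, y), (w, 32, 11, 8, d), (w, 32, 11, 8, n), (w, 32, 11, 8, p), (w, 32, 11, 8, v), (w, 32, 11, 8, y), (w, 6, 18, 34, b), (w, 6, 18, 34, c)}
Natural join on F: {(k, 20, 4, 8, d, 22, 35), (k, 20, 4, 8, n, 25, 40), (k, 20, 4, 8, n, 33, 4), (k, 20, 4, 8, p, 25, 30), (k, 20, 4, 8, p, 7, 36), (k, 20, 4, 8, v, 32, 1), (k, 20, 4, 8, y, 16, 39), (r, 37, 2, 8, d, 22, 35), (r, 37, 2, 8, n, 25, 40), (r, 37, 2, 8, n, 33, 4), (r, 37, 2, 8, p, 25, 30), (r, 37, 2, 8, p, 7, 36), (r, 37, 2, 8, v, 32, 1), (r, 37, 2, 8, y, 16, 39), (w, 32, 11, 8, d, 22, 35), (w, 32, 11, 8, n, 25, 40), (w, 32, 11, 8, n, 33, 4), (w, 32, 11, 8, p, 25, 30), (w, 32, 11, 8, p, 7, 36), (w, 32, 11, 8, v, 32, 1), (w, 32, 11, 8, y, 16, 39)}
Filtering on C ≥ 32 leaves {(r, 37, 2, 8, d, 22, 35), (r, 37, 2, 8, n, 25, 40), (r, 37, 2, 8, n, 33, 4), (r, 37, 2, 8, p, 25, 30), (r, 37, 2, 8, p, 7, 36), (r, 37, 2, 8, v, 32, 1), (r, 37, 2, 8, y, 16, 39), (w, 32, 11, 8, d, 22, 35), (w, 32, 11, 8, n, 25, 40), (w, 32, 11, 8, n, 33, 4), (w, 32, 11, 8, p, 25, 30), (w, 32, 11, 8, p, 7, 36), (w, 32, 11, 8, v, 32, 1), (w, 32, 11, 8, y, 16, 39)}.
π[F, E]: project onto (F, E) (9 duplicate(s) eliminated) → {(d, 8), (n, 8), (p, 8), (v, 8), (y, 8)}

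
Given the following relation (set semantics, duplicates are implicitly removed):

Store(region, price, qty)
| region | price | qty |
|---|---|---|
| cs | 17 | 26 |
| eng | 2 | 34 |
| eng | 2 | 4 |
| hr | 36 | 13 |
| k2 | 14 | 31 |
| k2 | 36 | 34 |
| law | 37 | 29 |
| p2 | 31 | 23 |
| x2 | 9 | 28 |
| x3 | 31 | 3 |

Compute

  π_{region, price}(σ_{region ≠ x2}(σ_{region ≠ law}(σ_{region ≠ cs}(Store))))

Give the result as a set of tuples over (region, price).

{(eng, 2), (hr, 36), (k2, 14), (k2, 36), (p2, 31), (x3, 31)}

σ[region ≠ cs]: keep tuples satisfying region ≠ cs → {(eng, 2, 34), (eng, 2, 4), (hr, 36, 13), (k2, 14, 31), (k2, 36, 34), (law, 37, 29), (p2, 31, 23), (x2, 9, 28), (x3, 31, 3)}
σ[region ≠ law]: keep tuples satisfying region ≠ law → {(eng, 2, 34), (eng, 2, 4), (hr, 36, 13), (k2, 14, 31), (k2, 36, 34), (p2, 31, 23), (x2, 9, 28), (x3, 31, 3)}
σ[region ≠ x2]: keep tuples satisfying region ≠ x2 → {(eng, 2, 34), (eng, 2, 4), (hr, 36, 13), (k2, 14, 31), (k2, 36, 34), (p2, 31, 23), (x3, 31, 3)}
Projecting to region, price (1 duplicate(s) eliminated): {(eng, 2), (hr, 36), (k2, 14), (k2, 36), (p2, 31), (x3, 31)}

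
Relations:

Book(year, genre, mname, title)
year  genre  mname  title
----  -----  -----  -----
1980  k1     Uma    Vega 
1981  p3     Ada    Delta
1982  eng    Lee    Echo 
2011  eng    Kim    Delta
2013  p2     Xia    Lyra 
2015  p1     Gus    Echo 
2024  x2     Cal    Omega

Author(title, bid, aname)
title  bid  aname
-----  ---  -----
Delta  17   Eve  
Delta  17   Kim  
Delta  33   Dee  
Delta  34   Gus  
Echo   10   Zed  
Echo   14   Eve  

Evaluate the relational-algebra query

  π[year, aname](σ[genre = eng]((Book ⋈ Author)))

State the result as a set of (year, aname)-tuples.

Natural join on title: {(1981, p3, Ada, Delta, 17, Eve), (1981, p3, Ada, Delta, 17, Kim), (1981, p3, Ada, Delta, 33, Dee), (1981, p3, Ada, Delta, 34, Gus), (1982, eng, Lee, Echo, 10, Zed), (1982, eng, Lee, Echo, 14, Eve), (2011, eng, Kim, Delta, 17, Eve), (2011, eng, Kim, Delta, 17, Kim), (2011, eng, Kim, Delta, 33, Dee), (2011, eng, Kim, Delta, 34, Gus), (2015, p1, Gus, Echo, 10, Zed), (2015, p1, Gus, Echo, 14, Eve)}
Filtering on genre = eng leaves {(1982, eng, Lee, Echo, 10, Zed), (1982, eng, Lee, Echo, 14, Eve), (2011, eng, Kim, Delta, 17, Eve), (2011, eng, Kim, Delta, 17, Kim), (2011, eng, Kim, Delta, 33, Dee), (2011, eng, Kim, Delta, 34, Gus)}.
π_{year, aname} gives {(1982, Eve), (1982, Zed), (2011, Dee), (2011, Eve), (2011, Gus), (2011, Kim)}.

{(1982, Eve), (1982, Zed), (2011, Dee), (2011, Eve), (2011, Gus), (2011, Kim)}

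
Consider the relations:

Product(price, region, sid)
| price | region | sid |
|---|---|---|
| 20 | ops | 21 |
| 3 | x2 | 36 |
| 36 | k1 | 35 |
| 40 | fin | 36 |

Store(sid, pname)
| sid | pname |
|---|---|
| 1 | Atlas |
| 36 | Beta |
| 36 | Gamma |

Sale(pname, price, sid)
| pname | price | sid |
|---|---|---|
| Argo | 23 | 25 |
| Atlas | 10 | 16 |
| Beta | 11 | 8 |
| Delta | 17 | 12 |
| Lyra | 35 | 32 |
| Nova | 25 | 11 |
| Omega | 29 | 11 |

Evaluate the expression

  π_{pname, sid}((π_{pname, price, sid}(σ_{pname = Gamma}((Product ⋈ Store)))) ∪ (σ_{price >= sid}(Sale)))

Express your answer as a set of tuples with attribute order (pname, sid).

{(Beta, 8), (Delta, 12), (Gamma, 36), (Lyra, 32), (Nova, 11), (Omega, 11)}

Natural join on sid: {(3, x2, 36, Beta), (3, x2, 36, Gamma), (40, fin, 36, Beta), (40, fin, 36, Gamma)}
σ[pname = Gamma]: keep tuples satisfying pname = Gamma → {(3, x2, 36, Gamma), (40, fin, 36, Gamma)}
π[pname, price, sid]: project onto (pname, price, sid) → {(Gamma, 3, 36), (Gamma, 40, 36)}
σ[price >= sid]: keep tuples satisfying price >= sid → {(Beta, 11, 8), (Delta, 17, 12), (Lyra, 35, 32), (Nova, 25, 11), (Omega, 29, 11)}
Set union of the two operands is {(Beta, 11, 8), (Delta, 17, 12), (Gamma, 3, 36), (Gamma, 40, 36), (Lyra, 35, 32), (Nova, 25, 11), (Omega, 29, 11)}.
π[pname, sid]: project onto (pname, sid) (1 duplicate(s) eliminated) → {(Beta, 8), (Delta, 12), (Gamma, 36), (Lyra, 32), (Nova, 11), (Omega, 11)}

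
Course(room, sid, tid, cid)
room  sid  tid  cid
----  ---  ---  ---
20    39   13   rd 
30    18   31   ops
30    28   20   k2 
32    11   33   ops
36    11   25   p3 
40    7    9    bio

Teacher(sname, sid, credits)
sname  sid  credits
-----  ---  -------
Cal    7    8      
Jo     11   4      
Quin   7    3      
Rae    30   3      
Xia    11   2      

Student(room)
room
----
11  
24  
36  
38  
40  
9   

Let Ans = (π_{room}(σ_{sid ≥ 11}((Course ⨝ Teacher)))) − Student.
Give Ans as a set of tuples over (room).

Joining Course and Teacher on sid yields {(32, 11, 33, ops, Jo, 4), (32, 11, 33, ops, Xia, 2), (36, 11, 25, p3, Jo, 4), (36, 11, 25, p3, Xia, 2), (40, 7, 9, bio, Cal, 8), (40, 7, 9, bio, Quin, 3)}.
σ[sid ≥ 11]: keep tuples satisfying sid ≥ 11 → {(32, 11, 33, ops, Jo, 4), (32, 11, 33, ops, Xia, 2), (36, 11, 25, p3, Jo, 4), (36, 11, 25, p3, Xia, 2)}
Keep only column(s) room (2 duplicate(s) eliminated): {32, 36}
Set difference of the two operands is {32}.

{32}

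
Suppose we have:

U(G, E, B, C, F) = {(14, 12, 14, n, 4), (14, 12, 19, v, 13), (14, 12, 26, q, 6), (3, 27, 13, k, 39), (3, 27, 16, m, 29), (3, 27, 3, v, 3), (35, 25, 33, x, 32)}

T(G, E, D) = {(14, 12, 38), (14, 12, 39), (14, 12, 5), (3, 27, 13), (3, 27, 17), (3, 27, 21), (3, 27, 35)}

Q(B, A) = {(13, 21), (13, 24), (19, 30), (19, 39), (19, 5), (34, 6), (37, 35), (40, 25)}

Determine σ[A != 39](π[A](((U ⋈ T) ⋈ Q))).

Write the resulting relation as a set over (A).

{21, 24, 30, 5}

Natural join on G, E: {(14, 12, 14, n, 4, 38), (14, 12, 14, n, 4, 39), (14, 12, 14, n, 4, 5), (14, 12, 19, v, 13, 38), (14, 12, 19, v, 13, 39), (14, 12, 19, v, 13, 5), (14, 12, 26, q, 6, 38), (14, 12, 26, q, 6, 39), (14, 12, 26, q, 6, 5), (3, 27, 13, k, 39, 13), (3, 27, 13, k, 39, 17), (3, 27, 13, k, 39, 21), (3, 27, 13, k, 39, 35), (3, 27, 16, m, 29, 13), (3, 27, 16, m, 29, 17), (3, 27, 16, m, 29, 21), (3, 27, 16, m, 29, 35), (3, 27, 3, v, 3, 13), (3, 27, 3, v, 3, 17), (3, 27, 3, v, 3, 21), (3, 27, 3, v, 3, 35)}
Natural join on B: {(14, 12, 19, v, 13, 38, 30), (14, 12, 19, v, 13, 38, 39), (14, 12, 19, v, 13, 38, 5), (14, 12, 19, v, 13, 39, 30), (14, 12, 19, v, 13, 39, 39), (14, 12, 19, v, 13, 39, 5), (14, 12, 19, v, 13, 5, 30), (14, 12, 19, v, 13, 5, 39), (14, 12, 19, v, 13, 5, 5), (3, 27, 13, k, 39, 13, 21), (3, 27, 13, k, 39, 13, 24), (3, 27, 13, k, 39, 17, 21), (3, 27, 13, k, 39, 17, 24), (3, 27, 13, k, 39, 21, 21), (3, 27, 13, k, 39, 21, 24), (3, 27, 13, k, 39, 35, 21), (3, 27, 13, k, 39, 35, 24)}
π[A]: project onto (A) (12 duplicate(s) eliminated) → {21, 24, 30, 39, 5}
σ[A != 39]: keep tuples satisfying A != 39 → {21, 24, 30, 5}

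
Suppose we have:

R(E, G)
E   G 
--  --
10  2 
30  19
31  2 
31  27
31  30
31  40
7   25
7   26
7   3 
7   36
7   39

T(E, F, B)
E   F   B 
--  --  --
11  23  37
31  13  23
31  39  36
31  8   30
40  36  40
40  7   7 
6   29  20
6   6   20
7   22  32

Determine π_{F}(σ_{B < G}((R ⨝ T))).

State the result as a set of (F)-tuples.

R ⋈ T (natural join on E): {(31, 2, 13, 23), (31, 2, 39, 36), (31, 2, 8, 30), (31, 27, 13, 23), (31, 27, 39, 36), (31, 27, 8, 30), (31, 30, 13, 23), (31, 30, 39, 36), (31, 30, 8, 30), (31, 40, 13, 23), (31, 40, 39, 36), (31, 40, 8, 30), (7, 25, 22, 32), (7, 26, 22, 32), (7, 3, 22, 32), (7, 36, 22, 32), (7, 39, 22, 32)}
Selection B < G: {(31, 27, 13, 23), (31, 30, 13, 23), (31, 40, 13, 23), (31, 40, 39, 36), (31, 40, 8, 30), (7, 36, 22, 32), (7, 39, 22, 32)}
π[F]: project onto (F) (3 duplicate(s) eliminated) → {13, 22, 39, 8}

{13, 22, 39, 8}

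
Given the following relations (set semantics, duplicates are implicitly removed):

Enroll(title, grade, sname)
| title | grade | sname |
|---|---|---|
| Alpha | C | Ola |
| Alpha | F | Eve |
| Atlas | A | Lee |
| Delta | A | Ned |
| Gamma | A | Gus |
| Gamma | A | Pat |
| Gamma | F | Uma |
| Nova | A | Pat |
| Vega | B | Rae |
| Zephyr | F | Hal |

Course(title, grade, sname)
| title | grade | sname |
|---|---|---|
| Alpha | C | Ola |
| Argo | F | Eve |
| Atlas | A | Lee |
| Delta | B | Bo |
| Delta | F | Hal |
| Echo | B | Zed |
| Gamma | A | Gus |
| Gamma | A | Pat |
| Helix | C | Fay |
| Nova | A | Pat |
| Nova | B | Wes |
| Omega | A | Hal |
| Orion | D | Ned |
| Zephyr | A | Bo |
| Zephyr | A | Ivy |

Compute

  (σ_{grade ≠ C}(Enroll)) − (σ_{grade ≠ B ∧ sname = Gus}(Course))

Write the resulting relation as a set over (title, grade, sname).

{(Alpha, F, Eve), (Atlas, A, Lee), (Delta, A, Ned), (Gamma, A, Pat), (Gamma, F, Uma), (Nova, A, Pat), (Vega, B, Rae), (Zephyr, F, Hal)}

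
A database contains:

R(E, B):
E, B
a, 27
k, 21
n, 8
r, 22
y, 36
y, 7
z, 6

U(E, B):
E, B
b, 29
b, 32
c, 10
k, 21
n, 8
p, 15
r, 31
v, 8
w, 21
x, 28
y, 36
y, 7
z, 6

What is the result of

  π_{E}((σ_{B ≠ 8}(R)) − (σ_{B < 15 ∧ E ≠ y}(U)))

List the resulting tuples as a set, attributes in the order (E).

{a, k, r, y}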